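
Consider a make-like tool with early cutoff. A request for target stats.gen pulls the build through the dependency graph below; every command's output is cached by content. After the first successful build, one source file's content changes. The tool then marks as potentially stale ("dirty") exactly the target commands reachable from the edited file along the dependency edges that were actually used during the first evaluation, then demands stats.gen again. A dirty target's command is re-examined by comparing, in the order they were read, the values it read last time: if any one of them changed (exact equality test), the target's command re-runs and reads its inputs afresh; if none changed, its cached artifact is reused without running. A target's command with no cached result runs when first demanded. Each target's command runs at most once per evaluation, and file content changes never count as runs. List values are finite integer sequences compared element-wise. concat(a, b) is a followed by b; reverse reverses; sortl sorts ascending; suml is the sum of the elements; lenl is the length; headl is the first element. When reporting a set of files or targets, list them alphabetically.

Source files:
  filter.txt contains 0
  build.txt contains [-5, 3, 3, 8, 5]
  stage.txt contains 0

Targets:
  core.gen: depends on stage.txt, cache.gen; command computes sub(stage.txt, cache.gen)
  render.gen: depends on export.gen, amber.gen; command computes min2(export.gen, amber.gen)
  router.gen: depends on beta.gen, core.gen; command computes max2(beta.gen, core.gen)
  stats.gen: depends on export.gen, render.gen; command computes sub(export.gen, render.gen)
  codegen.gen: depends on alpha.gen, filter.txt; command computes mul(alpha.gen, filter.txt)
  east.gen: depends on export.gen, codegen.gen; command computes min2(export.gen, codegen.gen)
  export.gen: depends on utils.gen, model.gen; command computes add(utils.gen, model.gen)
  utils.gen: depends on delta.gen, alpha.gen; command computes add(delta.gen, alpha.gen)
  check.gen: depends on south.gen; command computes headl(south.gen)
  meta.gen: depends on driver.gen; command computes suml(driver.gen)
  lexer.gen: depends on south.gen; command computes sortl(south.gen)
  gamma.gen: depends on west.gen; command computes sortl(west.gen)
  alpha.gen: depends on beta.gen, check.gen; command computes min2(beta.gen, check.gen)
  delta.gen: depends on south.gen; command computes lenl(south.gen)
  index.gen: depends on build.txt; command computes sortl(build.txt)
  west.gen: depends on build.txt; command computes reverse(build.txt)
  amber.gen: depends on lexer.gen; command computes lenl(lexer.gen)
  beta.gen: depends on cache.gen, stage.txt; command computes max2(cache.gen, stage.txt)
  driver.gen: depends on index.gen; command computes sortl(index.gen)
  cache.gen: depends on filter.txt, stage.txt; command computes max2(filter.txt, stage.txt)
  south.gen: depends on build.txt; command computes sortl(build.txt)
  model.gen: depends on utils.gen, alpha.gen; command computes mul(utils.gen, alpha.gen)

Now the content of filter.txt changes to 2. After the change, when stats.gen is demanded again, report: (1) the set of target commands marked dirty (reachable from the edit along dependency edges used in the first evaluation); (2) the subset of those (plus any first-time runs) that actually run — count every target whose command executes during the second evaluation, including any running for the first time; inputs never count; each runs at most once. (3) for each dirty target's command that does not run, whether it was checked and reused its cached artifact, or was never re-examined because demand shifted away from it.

The edit dirties: alpha.gen, beta.gen, cache.gen, export.gen, model.gen, render.gen, stats.gen, utils.gen.
3 target commands run: alpha.gen, beta.gen, cache.gen.
Cache hits after checking: export.gen, model.gen, render.gen, stats.gen, utils.gen.
Note the absorption at alpha.gen: it re-runs yet its value is the same, leaving the output's value untouched.

First demand of the output computes:
  cache.gen = max2(0, 0) = 0
  beta.gen = max2(0, 0) = 0
  south.gen = sortl([-5, 3, 3, 8, 5]) = [-5, 3, 3, 5, 8]
  check.gen = headl([-5, 3, 3, 5, 8]) = -5
  alpha.gen = min2(0, -5) = -5
  delta.gen = lenl([-5, 3, 3, 5, 8]) = 5
  lexer.gen = sortl([-5, 3, 3, 5, 8]) = [-5, 3, 3, 5, 8]
  amber.gen = lenl([-5, 3, 3, 5, 8]) = 5
  utils.gen = add(5, -5) = 0
  model.gen = mul(0, -5) = 0
  export.gen = add(0, 0) = 0
  render.gen = min2(0, 5) = 0
  stats.gen = sub(0, 0) = 0

After the edit, cleaning proceeds:
  cache.gen: a read changed (filter.txt 0->2) — executes, giving 2.
  beta.gen: a read changed (cache.gen 0->2) — executes, giving 2.
  alpha.gen: a read changed (beta.gen 0->2) — executes, giving -5 — identical to its old value.
  utils.gen: dirty, but its reads are unchanged (delta.gen unchanged, alpha.gen unchanged); cached 0 stands.
  model.gen: dirty, but its reads are unchanged (utils.gen unchanged, alpha.gen unchanged); cached 0 stands.
  export.gen: dirty, but its reads are unchanged (utils.gen unchanged, model.gen unchanged); cached 0 stands.
  render.gen: dirty, but its reads are unchanged (export.gen unchanged, amber.gen unchanged); cached 0 stands.
  stats.gen: dirty, but its reads are unchanged (export.gen unchanged, render.gen unchanged); cached 0 stands.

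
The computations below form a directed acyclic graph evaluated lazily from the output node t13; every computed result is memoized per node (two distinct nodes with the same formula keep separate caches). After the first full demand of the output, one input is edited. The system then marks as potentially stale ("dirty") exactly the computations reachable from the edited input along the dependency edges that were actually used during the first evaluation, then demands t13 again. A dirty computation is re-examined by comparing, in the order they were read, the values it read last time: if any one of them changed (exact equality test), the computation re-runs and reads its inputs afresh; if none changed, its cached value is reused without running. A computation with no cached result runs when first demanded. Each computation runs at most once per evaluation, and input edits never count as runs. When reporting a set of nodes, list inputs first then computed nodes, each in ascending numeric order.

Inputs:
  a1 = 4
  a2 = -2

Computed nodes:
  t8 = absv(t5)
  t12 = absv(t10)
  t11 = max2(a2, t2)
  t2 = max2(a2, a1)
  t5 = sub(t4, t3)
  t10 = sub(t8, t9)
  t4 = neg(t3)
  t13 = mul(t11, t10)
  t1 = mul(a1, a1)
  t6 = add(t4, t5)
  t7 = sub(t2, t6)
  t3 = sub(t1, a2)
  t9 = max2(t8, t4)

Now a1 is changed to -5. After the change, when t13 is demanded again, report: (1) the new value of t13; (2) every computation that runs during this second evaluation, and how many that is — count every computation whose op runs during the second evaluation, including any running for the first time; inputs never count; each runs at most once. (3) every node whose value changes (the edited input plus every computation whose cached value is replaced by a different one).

Demanding t13 again yields 0.
10 computations run: t1, t2, t3, t4, t5, t8, t9, t10, t11, t13.
The nodes whose values change: a1, t1, t2, t3, t4, t5, t8, t9, t11.

First demand of the output computes:
  t1 = mul(4, 4) = 16
  t2 = max2(-2, 4) = 4
  t3 = sub(16, -2) = 18
  t4 = neg(18) = -18
  t5 = sub(-18, 18) = -36
  t8 = absv(-36) = 36
  t9 = max2(36, -18) = 36
  t10 = sub(36, 36) = 0
  t11 = max2(-2, 4) = 4
  t13 = mul(4, 0) = 0

After the edit, cleaning proceeds:
  t1: a read changed (a1 4->-5; a1 4->-5) — executes, giving 25.
  t2: a read changed (a1 4->-5) — executes, giving -2.
  t3: a read changed (t1 16->25) — executes, giving 27.
  t4: a read changed (t3 18->27) — executes, giving -27.
  t5: a read changed (t4 -18->-27; t3 18->27) — executes, giving -54.
  t8: a read changed (t5 -36->-54) — executes, giving 54.
  t9: a read changed (t8 36->54; t4 -18->-27) — executes, giving 54.
  t10: a read changed (t8 36->54; t9 36->54) — executes, giving 0 — identical to its old value.
  t11: a read changed (t2 4->-2) — executes, giving -2.
  t13: a read changed (t11 4->-2) — executes, giving 0 — identical to its old value.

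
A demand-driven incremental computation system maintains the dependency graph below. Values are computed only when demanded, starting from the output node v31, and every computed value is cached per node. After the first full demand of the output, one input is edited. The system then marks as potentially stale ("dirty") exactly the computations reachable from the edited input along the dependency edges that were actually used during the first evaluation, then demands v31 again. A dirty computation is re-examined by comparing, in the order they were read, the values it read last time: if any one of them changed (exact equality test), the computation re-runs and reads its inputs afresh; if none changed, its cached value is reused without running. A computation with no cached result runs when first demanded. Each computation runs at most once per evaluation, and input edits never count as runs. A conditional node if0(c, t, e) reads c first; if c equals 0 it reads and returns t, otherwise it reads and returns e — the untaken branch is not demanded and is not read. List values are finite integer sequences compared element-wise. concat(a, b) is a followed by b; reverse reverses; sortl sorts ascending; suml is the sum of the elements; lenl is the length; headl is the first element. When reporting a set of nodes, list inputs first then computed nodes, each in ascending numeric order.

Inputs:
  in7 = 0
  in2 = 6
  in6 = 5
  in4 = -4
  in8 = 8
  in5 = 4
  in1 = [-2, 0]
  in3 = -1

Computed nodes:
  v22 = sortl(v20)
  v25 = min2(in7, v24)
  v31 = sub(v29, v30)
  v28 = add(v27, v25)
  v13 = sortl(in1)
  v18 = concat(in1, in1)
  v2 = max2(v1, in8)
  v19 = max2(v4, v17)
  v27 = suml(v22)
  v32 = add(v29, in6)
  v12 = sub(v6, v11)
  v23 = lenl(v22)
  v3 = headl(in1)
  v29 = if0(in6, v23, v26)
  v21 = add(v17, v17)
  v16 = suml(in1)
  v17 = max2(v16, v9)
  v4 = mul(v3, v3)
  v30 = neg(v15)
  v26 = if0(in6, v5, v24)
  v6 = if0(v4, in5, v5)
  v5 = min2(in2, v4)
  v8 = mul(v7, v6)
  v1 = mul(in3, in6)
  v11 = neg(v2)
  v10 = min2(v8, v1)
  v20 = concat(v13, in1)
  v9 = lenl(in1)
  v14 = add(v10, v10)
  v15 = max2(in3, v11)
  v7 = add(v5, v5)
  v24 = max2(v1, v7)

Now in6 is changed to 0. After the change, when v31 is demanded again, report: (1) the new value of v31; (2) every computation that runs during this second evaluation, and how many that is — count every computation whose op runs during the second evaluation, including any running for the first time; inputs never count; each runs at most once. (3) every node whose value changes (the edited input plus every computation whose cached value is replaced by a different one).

First evaluation (everything demanded from the output):
  v1 = mul(-1, 5) = -5
  v2 = max2(-5, 8) = 8
  v3 = headl([-2, 0]) = -2
  v4 = mul(-2, -2) = 4
  v5 = min2(6, 4) = 4
  v7 = add(4, 4) = 8
  v11 = neg(8) = -8
  v15 = max2(-1, -8) = -1
  v24 = max2(-5, 8) = 8
  v26 = if0(in6=5 -> else branch v24) = 8
  v29 = if0(in6=5 -> else branch v26) = 8
  v30 = neg(-1) = 1
  v31 = sub(8, 1) = 7

Propagation after the edit:
  v1: runs — in6 5->0; result 0.
  v2: runs — v1 -5->0; result 8 (same value as before).
  v11: checked — values it read are unchanged (v2 unchanged); reused cached -8 without running.
  v13: demanded for the first time — runs, produces [-2, 0].
  v15: checked — values it read are unchanged (in3 unchanged, v11 unchanged); reused cached -1 without running.
  v20: demanded for the first time — runs, produces [-2, 0, -2, 0].
  v22: demanded for the first time — runs, produces [-2, -2, 0, 0].
  v23: demanded for the first time — runs, produces 4.
  v24: marked dirty but never re-examined — demand shifted away from it.
  v26: marked dirty but never re-examined — demand shifted away from it.
  v29: runs — in6 5->0; result 4.
  v30: checked — values it read are unchanged (v15 unchanged); reused cached 1 without running.
  v31: runs — v29 8->4; result 3.

Key observation: a condition flipped, so demand moved to the other branch — v24, v26 are never re-examined.

New value of v31: 3.
Computations that run: v1, v2, v13, v20, v22, v23, v29, v31 — 8 in total.
Values that change: in6, v1, v29, v31.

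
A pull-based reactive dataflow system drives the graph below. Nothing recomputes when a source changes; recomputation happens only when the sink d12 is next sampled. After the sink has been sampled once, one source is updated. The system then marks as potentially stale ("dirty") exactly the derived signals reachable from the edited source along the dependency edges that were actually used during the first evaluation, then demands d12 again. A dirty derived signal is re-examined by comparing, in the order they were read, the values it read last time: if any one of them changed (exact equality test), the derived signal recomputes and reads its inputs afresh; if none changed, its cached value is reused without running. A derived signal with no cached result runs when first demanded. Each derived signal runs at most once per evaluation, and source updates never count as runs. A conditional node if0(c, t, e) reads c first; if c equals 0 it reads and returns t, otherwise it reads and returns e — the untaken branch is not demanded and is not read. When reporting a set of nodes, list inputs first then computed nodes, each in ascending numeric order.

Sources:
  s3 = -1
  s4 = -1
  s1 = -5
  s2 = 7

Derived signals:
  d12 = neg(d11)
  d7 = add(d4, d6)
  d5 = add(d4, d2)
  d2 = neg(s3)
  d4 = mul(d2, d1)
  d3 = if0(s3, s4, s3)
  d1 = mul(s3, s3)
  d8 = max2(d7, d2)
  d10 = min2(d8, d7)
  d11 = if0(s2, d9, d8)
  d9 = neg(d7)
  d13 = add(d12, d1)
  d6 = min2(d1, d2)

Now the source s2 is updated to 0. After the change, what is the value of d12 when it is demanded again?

First evaluation (everything demanded from the output):
  d1 = mul(-1, -1) = 1
  d2 = neg(-1) = 1
  d4 = mul(1, 1) = 1
  d6 = min2(1, 1) = 1
  d7 = add(1, 1) = 2
  d8 = max2(2, 1) = 2
  d11 = if0(s2=7 -> else branch d8) = 2
  d12 = neg(2) = -2

Propagation after the edit:
  d9: demanded for the first time — runs, produces -2.
  d11: runs — s2 7->0; result -2.
  d12: runs — d11 2->-2; result 2.

Key observation: a condition flipped, so demand reaches new nodes — d9 runs for the first time.

New value of d12: 2.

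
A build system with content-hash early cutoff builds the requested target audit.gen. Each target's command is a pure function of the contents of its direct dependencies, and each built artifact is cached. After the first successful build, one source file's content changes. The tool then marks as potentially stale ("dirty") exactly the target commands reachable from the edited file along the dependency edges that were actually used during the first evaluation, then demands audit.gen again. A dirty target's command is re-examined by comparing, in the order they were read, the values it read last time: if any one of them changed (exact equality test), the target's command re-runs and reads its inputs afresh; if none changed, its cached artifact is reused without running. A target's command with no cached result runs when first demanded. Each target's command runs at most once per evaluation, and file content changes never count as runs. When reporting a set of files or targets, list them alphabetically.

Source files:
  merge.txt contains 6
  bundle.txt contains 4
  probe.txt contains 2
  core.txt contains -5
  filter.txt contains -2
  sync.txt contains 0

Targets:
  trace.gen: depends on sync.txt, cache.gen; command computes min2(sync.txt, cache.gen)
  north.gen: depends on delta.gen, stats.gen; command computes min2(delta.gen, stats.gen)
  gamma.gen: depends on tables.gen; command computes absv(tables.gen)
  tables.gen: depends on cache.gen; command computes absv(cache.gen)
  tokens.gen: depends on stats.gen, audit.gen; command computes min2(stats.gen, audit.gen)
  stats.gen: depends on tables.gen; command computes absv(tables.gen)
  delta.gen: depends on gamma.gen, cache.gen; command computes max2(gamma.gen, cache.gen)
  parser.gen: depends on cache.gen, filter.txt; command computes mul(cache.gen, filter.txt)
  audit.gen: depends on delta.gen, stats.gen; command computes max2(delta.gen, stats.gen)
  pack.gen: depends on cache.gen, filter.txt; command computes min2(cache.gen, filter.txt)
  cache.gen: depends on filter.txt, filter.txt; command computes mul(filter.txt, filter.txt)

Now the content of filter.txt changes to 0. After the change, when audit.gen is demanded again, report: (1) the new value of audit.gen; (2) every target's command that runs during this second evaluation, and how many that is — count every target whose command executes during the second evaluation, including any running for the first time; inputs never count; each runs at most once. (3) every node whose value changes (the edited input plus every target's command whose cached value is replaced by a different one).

First evaluation (everything demanded from the output):
  cache.gen = mul(-2, -2) = 4
  tables.gen = absv(4) = 4
  gamma.gen = absv(4) = 4
  delta.gen = max2(4, 4) = 4
  stats.gen = absv(4) = 4
  audit.gen = max2(4, 4) = 4

Propagation after the edit:
  cache.gen: runs — filter.txt -2->0; filter.txt -2->0; result 0.
  tables.gen: runs — cache.gen 4->0; result 0.
  gamma.gen: runs — tables.gen 4->0; result 0.
  delta.gen: runs — gamma.gen 4->0; cache.gen 4->0; result 0.
  stats.gen: runs — tables.gen 4->0; result 0.
  audit.gen: runs — delta.gen 4->0; stats.gen 4->0; result 0.

New value of audit.gen: 0.
Target commands that run: audit.gen, cache.gen, delta.gen, gamma.gen, stats.gen, tables.gen — 6 in total.
Values that change: audit.gen, cache.gen, delta.gen, filter.txt, gamma.gen, stats.gen, tables.gen.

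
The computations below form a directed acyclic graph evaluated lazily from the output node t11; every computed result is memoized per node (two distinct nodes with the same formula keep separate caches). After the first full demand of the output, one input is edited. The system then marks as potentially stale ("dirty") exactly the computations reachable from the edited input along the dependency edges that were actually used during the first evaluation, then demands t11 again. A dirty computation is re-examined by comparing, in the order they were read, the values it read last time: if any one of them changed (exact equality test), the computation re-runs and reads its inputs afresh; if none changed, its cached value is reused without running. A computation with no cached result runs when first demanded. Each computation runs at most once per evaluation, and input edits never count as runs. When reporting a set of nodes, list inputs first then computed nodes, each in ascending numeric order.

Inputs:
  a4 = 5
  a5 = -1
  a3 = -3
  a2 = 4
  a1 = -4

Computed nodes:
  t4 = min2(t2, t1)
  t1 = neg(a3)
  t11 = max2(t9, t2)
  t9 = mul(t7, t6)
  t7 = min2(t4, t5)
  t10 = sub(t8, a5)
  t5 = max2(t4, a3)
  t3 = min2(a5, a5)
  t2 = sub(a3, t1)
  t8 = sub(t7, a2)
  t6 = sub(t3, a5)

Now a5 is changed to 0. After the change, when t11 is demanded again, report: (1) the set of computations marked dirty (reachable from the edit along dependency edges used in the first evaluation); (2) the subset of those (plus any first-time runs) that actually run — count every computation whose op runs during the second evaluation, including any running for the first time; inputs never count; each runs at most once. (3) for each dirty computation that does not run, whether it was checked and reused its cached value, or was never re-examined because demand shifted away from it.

The edit dirties: t3, t6, t9, t11.
2 computations run: t3, t6.
Cache hits after checking: t9, t11.
Note the absorption at t6: it re-runs yet its value is the same, leaving the output's value untouched.

First demand of the output computes:
  t1 = neg(-3) = 3
  t2 = sub(-3, 3) = -6
  t3 = min2(-1, -1) = -1
  t4 = min2(-6, 3) = -6
  t5 = max2(-6, -3) = -3
  t6 = sub(-1, -1) = 0
  t7 = min2(-6, -3) = -6
  t9 = mul(-6, 0) = 0
  t11 = max2(0, -6) = 0

After the edit, cleaning proceeds:
  t3: a read changed (a5 -1->0; a5 -1->0) — executes, giving 0.
  t6: a read changed (t3 -1->0; a5 -1->0) — executes, giving 0 — identical to its old value.
  t9: dirty, but its reads are unchanged (t7 unchanged, t6 unchanged); cached 0 stands.
  t11: dirty, but its reads are unchanged (t9 unchanged, t2 unchanged); cached 0 stands.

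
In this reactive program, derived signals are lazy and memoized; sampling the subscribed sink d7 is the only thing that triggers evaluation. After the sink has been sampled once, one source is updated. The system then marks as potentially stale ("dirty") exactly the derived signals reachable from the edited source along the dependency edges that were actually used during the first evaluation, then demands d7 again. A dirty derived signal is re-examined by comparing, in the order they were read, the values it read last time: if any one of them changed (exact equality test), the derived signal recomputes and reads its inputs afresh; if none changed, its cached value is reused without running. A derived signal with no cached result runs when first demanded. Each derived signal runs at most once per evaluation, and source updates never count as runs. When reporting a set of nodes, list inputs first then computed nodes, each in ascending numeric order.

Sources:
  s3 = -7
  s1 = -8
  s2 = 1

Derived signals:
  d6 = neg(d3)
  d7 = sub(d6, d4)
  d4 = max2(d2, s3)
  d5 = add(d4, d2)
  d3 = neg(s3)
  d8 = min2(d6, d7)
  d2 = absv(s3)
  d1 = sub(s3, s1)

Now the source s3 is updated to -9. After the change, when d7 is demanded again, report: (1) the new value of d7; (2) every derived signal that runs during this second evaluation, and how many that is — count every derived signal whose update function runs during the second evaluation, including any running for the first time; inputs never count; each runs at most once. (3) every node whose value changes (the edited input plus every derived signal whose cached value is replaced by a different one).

Demanding d7 again yields -18.
5 derived signals run: d2, d3, d4, d6, d7.
The nodes whose values change: s3, d2, d3, d4, d6, d7.

First demand of the output computes:
  d2 = absv(-7) = 7
  d3 = neg(-7) = 7
  d4 = max2(7, -7) = 7
  d6 = neg(7) = -7
  d7 = sub(-7, 7) = -14

After the edit, cleaning proceeds:
  d2: a read changed (s3 -7->-9) — executes, giving 9.
  d3: a read changed (s3 -7->-9) — executes, giving 9.
  d4: a read changed (d2 7->9; s3 -7->-9) — executes, giving 9.
  d6: a read changed (d3 7->9) — executes, giving -9.
  d7: a read changed (d6 -7->-9; d4 7->9) — executes, giving -18.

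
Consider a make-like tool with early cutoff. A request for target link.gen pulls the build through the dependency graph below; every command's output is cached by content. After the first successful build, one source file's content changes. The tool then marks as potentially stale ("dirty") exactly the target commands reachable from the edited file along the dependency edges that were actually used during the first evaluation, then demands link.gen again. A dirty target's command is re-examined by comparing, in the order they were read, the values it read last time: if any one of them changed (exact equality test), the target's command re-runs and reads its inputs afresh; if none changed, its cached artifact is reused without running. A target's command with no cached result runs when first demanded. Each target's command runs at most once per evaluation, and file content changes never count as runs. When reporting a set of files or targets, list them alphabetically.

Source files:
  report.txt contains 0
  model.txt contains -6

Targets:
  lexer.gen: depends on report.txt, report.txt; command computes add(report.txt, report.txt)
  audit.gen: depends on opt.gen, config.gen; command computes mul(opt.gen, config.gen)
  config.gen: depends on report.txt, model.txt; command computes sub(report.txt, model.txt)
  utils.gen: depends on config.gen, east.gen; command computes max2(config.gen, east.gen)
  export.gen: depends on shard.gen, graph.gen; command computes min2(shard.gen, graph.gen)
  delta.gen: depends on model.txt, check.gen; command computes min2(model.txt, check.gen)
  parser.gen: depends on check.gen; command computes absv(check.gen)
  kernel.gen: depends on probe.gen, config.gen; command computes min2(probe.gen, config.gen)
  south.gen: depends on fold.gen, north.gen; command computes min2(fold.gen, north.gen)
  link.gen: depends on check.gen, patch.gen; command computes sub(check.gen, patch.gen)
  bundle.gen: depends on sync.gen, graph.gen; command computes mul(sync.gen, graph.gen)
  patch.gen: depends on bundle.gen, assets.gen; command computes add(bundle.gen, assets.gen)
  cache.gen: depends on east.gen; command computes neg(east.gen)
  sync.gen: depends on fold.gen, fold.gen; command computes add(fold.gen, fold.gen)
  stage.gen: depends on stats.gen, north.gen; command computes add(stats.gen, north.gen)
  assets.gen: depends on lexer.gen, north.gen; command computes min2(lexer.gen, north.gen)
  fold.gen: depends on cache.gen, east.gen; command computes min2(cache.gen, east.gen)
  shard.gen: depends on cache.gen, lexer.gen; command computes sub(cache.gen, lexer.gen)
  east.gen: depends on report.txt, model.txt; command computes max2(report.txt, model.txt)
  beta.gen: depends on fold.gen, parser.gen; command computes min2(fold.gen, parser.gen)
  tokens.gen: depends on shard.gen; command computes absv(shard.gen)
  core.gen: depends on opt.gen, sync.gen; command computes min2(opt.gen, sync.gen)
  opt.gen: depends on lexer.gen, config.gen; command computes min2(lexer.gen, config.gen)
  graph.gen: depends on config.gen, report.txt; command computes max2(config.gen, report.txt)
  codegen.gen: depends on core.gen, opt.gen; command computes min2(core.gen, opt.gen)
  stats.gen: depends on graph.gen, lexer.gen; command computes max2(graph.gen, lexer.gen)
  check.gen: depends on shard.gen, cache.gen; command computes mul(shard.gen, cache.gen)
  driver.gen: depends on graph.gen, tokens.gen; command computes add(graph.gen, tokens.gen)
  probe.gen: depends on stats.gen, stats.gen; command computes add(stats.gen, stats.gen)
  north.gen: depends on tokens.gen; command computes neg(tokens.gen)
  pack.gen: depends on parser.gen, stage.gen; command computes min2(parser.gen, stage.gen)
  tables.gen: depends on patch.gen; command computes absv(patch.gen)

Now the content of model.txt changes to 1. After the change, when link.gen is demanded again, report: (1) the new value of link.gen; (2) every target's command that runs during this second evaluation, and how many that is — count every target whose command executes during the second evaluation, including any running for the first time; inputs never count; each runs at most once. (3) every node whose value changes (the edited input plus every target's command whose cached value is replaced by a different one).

Demanding link.gen again yields 2.
14 target commands run: assets.gen, bundle.gen, cache.gen, check.gen, config.gen, east.gen, fold.gen, graph.gen, link.gen, north.gen, patch.gen, shard.gen, sync.gen, tokens.gen.
The nodes whose values change: assets.gen, cache.gen, check.gen, config.gen, east.gen, fold.gen, graph.gen, link.gen, model.txt, north.gen, patch.gen, shard.gen, sync.gen, tokens.gen.

First demand of the output computes:
  config.gen = sub(0, -6) = 6
  east.gen = max2(0, -6) = 0
  cache.gen = neg(0) = 0
  fold.gen = min2(0, 0) = 0
  graph.gen = max2(6, 0) = 6
  lexer.gen = add(0, 0) = 0
  shard.gen = sub(0, 0) = 0
  check.gen = mul(0, 0) = 0
  sync.gen = add(0, 0) = 0
  bundle.gen = mul(0, 6) = 0
  tokens.gen = absv(0) = 0
  north.gen = neg(0) = 0
  assets.gen = min2(0, 0) = 0
  patch.gen = add(0, 0) = 0
  link.gen = sub(0, 0) = 0

After the edit, cleaning proceeds:
  config.gen: a read changed (model.txt -6->1) — executes, giving -1.
  east.gen: a read changed (model.txt -6->1) — executes, giving 1.
  cache.gen: a read changed (east.gen 0->1) — executes, giving -1.
  fold.gen: a read changed (cache.gen 0->-1; east.gen 0->1) — executes, giving -1.
  graph.gen: a read changed (config.gen 6->-1) — executes, giving 0.
  shard.gen: a read changed (cache.gen 0->-1) — executes, giving -1.
  check.gen: a read changed (shard.gen 0->-1; cache.gen 0->-1) — executes, giving 1.
  sync.gen: a read changed (fold.gen 0->-1; fold.gen 0->-1) — executes, giving -2.
  bundle.gen: a read changed (sync.gen 0->-2; graph.gen 6->0) — executes, giving 0 — identical to its old value.
  tokens.gen: a read changed (shard.gen 0->-1) — executes, giving 1.
  north.gen: a read changed (tokens.gen 0->1) — executes, giving -1.
  assets.gen: a read changed (north.gen 0->-1) — executes, giving -1.
  patch.gen: a read changed (assets.gen 0->-1) — executes, giving -1.
  link.gen: a read changed (check.gen 0->1; patch.gen 0->-1) — executes, giving 2.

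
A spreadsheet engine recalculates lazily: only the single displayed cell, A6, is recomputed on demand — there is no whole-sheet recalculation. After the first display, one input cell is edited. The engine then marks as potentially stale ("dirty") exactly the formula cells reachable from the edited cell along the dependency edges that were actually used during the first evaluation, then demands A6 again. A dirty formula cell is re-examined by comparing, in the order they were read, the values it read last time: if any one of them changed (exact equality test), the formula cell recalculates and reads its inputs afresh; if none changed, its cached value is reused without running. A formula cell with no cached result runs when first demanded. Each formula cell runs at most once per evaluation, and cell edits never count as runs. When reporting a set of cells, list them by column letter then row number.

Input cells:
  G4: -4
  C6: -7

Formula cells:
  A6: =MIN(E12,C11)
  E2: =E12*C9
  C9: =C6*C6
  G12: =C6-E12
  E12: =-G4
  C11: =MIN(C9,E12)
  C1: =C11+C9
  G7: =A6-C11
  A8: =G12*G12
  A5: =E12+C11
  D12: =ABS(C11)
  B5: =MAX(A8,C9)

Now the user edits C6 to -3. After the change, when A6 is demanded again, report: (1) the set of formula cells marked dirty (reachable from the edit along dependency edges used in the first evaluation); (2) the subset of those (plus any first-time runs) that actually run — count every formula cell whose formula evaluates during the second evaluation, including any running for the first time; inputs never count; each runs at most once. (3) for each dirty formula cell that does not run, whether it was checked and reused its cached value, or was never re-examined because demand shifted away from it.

First evaluation (everything demanded from the output):
  C9 = -7 * -7 = 49
  E12 = -(-4) = 4
  C11 = MIN(49, 4) = 4
  A6 = MIN(4, 4) = 4

Propagation after the edit:
  C9: runs — C6 -7->-3; C6 -7->-3; result 9.
  C11: runs — C9 49->9; result 4 (same value as before).
  A6: checked — values it read are unchanged (E12 unchanged, C11 unchanged); reused cached 4 without running.

Key observation: the change is absorbed at C11 — it re-runs but produces the same value, and the output's value is unchanged.

Marked dirty: A6, C9, C11.
Formula cells that run: C9, C11 — 2 in total.
Checked but reused from cache: A6.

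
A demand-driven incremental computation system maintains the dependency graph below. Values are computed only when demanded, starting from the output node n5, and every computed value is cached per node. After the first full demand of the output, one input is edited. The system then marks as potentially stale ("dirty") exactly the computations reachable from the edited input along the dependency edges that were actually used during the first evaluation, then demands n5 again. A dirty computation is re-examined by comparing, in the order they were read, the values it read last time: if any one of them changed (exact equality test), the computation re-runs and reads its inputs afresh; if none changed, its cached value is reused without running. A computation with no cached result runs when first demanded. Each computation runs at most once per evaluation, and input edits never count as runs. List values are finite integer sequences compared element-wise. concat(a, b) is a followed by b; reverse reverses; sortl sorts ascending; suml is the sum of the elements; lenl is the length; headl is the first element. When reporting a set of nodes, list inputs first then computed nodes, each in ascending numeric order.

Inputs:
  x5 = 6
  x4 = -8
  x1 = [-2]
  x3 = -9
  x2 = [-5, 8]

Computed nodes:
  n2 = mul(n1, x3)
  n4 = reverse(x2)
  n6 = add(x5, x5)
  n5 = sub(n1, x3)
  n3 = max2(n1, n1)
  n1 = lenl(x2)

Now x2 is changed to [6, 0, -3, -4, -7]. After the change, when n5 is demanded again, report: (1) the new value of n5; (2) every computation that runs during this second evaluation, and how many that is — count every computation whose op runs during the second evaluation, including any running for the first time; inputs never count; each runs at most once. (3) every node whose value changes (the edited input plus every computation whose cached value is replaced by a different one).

First evaluation (everything demanded from the output):
  n1 = lenl([-5, 8]) = 2
  n5 = sub(2, -9) = 11

Propagation after the edit:
  n1: runs — x2 [-5, 8]->[6, 0, -3, -4, -7]; result 5.
  n5: runs — n1 2->5; result 14.

New value of n5: 14.
Computations that run: n1, n5 — 2 in total.
Values that change: x2, n1, n5.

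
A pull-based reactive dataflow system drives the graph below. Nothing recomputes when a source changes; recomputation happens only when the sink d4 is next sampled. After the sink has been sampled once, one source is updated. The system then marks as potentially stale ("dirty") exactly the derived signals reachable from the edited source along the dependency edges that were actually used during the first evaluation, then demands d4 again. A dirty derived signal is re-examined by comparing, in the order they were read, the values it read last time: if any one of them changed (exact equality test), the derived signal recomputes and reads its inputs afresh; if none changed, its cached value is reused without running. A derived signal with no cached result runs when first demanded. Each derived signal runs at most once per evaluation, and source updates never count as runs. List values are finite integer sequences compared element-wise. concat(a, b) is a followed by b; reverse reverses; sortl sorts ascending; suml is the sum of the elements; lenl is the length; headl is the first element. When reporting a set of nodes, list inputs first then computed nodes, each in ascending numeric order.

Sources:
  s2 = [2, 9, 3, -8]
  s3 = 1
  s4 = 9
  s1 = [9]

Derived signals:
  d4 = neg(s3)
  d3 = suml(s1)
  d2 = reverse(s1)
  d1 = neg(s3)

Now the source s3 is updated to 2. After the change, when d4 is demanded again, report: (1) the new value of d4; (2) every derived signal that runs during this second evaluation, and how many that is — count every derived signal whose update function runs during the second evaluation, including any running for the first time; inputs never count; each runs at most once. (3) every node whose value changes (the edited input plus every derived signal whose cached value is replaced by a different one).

New value of d4: -2.
Derived signals that run: d4 — 1 in total.
Values that change: s3, d4.

First evaluation (everything demanded from the output):
  d4 = neg(1) = -1

Propagation after the edit:
  d4: runs — s3 1->2; result -2.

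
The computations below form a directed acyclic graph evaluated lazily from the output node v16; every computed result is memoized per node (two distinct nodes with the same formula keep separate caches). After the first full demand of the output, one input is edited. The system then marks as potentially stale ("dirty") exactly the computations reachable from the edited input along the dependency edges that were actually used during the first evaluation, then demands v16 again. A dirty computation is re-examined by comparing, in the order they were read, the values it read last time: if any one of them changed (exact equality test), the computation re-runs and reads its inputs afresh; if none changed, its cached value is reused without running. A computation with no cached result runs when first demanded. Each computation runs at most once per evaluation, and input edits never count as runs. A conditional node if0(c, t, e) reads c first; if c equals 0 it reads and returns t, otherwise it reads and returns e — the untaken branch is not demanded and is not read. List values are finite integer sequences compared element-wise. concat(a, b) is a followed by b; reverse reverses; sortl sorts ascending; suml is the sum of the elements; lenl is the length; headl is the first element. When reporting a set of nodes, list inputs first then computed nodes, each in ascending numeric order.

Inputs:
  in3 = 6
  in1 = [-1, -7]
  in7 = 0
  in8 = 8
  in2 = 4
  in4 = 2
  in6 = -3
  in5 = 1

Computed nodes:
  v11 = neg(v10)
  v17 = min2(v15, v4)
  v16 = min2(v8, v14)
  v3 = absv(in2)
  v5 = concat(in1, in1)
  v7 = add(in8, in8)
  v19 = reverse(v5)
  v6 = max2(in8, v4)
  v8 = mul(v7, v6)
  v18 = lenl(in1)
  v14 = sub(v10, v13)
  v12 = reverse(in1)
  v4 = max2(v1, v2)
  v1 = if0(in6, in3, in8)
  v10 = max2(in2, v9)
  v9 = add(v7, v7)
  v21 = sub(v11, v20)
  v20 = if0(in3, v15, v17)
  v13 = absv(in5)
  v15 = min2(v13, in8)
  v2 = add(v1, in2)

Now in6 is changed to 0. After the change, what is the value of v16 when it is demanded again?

First demand of the output computes:
  v1 = if0(in6=-3 -> else branch in8) = 8
  v2 = add(8, 4) = 12
  v4 = max2(8, 12) = 12
  v6 = max2(8, 12) = 12
  v7 = add(8, 8) = 16
  v8 = mul(16, 12) = 192
  v9 = add(16, 16) = 32
  v10 = max2(4, 32) = 32
  v13 = absv(1) = 1
  v14 = sub(32, 1) = 31
  v16 = min2(192, 31) = 31

After the edit, cleaning proceeds:
  v1: a read changed (in6 -3->0) — executes, giving 6.
  v2: a read changed (v1 8->6) — executes, giving 10.
  v4: a read changed (v1 8->6; v2 12->10) — executes, giving 10.
  v6: a read changed (v4 12->10) — executes, giving 10.
  v8: a read changed (v6 12->10) — executes, giving 160.
  v16: a read changed (v8 192->160) — executes, giving 31 — identical to its old value.

Demanding v16 again yields 31.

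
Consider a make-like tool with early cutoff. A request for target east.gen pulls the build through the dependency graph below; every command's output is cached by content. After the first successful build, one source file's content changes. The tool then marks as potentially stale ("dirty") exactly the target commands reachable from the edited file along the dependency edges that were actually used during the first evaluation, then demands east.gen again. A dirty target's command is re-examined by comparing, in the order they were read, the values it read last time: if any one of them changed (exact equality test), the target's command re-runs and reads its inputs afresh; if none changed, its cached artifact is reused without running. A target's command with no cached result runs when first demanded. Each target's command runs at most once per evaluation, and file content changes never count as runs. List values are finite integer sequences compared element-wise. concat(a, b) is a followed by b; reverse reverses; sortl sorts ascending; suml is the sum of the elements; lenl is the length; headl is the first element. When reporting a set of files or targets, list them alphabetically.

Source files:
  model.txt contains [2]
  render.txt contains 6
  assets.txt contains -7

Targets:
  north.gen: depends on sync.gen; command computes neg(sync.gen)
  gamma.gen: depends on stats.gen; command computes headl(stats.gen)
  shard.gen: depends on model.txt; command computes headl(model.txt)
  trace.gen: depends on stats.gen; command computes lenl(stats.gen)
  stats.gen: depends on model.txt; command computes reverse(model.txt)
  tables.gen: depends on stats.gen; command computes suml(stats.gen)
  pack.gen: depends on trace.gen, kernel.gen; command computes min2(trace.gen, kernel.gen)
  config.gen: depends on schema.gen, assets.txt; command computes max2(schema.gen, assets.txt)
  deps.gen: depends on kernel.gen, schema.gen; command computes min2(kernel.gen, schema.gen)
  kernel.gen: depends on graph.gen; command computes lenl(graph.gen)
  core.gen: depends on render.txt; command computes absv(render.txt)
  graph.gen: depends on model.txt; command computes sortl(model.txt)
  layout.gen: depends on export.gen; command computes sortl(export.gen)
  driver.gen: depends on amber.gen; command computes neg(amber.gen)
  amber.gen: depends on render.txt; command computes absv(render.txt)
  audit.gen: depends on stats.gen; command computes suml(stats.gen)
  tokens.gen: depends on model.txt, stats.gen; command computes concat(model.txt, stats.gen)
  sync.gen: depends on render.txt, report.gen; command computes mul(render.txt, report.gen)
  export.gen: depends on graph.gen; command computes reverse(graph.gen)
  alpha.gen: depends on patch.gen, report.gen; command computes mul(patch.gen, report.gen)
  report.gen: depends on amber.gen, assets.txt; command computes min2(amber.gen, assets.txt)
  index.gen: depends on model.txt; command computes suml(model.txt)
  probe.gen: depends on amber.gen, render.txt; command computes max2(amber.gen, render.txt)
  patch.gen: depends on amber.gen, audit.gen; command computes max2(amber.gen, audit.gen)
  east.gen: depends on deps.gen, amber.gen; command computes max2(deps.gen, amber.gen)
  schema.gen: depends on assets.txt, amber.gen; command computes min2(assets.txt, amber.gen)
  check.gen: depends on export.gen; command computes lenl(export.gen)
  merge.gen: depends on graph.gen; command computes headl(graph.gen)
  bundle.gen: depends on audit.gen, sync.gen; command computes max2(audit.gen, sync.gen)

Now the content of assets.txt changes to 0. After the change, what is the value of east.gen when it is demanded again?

First demand of the output computes:
  amber.gen = absv(6) = 6
  graph.gen = sortl([2]) = [2]
  kernel.gen = lenl([2]) = 1
  schema.gen = min2(-7, 6) = -7
  deps.gen = min2(1, -7) = -7
  east.gen = max2(-7, 6) = 6

After the edit, cleaning proceeds:
  schema.gen: a read changed (assets.txt -7->0) — executes, giving 0.
  deps.gen: a read changed (schema.gen -7->0) — executes, giving 0.
  east.gen: a read changed (deps.gen -7->0) — executes, giving 6 — identical to its old value.

Demanding east.gen again yields 6.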